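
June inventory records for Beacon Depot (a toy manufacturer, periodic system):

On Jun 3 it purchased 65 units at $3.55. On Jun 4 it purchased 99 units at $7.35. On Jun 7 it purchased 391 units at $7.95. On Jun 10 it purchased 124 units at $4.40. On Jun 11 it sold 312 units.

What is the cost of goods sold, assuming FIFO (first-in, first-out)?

Jun 11, 312 sold [FIFO — oldest first]: 65 @ $3.55 + 99 @ $7.35 + 148 @ $7.95 = $2,135.00
Ending inventory: 243 @ $7.95 + 124 @ $4.40 = $2,477.45

COGS = $2,135.00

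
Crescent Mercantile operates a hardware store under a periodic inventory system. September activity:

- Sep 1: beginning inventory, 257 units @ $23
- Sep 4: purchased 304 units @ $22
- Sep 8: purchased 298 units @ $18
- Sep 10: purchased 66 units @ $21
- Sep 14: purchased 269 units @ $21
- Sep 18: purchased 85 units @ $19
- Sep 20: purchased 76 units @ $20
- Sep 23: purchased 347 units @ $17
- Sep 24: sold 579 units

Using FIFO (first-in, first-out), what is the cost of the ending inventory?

Sep 24, 579 sold [FIFO — oldest first]: 257 @ $23 + 304 @ $22 + 18 @ $18 = $12,923
Ending inventory: 280 @ $18 + 66 @ $21 + 269 @ $21 + 85 @ $19 + 76 @ $20 + 347 @ $17 = $21,109
Check: goods available $34,032 = COGS $12,923 + ending $21,109

Ending inventory = $21,109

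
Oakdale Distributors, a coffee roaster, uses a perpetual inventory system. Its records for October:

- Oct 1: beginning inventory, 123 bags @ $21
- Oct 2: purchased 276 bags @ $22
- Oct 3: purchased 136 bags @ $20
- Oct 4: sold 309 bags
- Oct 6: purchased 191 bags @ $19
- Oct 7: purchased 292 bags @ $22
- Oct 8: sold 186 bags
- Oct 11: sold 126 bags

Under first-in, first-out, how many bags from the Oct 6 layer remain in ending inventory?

105

Oct 4, 309 sold [FIFO — oldest first]: 123 @ $21 + 186 @ $22 = $6,675
Oct 8, 186 sold [FIFO — oldest first]: 90 @ $22 + 96 @ $20 = $3,900
Oct 11, 126 sold [FIFO — oldest first]: 40 @ $20 + 86 @ $19 = $2,434
Total COGS = $6,675 + $3,900 + $2,434 = $13,009
Ending inventory: 105 @ $19 + 292 @ $22 = $8,419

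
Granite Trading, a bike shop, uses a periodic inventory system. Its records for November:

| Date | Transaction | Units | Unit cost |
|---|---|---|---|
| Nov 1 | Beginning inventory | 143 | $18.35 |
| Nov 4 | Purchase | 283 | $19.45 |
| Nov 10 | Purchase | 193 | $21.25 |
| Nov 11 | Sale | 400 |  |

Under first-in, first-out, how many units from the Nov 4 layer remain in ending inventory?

Nov 11, 400 sold [FIFO — oldest first]: 143 @ $18.35 + 257 @ $19.45 = $7,622.70
Ending inventory: 26 @ $19.45 + 193 @ $21.25 = $4,606.95

26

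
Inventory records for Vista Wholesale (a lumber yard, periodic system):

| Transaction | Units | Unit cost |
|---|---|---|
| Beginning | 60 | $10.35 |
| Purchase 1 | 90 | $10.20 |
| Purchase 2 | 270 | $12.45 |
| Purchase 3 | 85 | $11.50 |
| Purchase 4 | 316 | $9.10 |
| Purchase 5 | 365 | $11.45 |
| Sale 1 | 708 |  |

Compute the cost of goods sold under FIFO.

Sale 1 (708) [FIFO — oldest first]: 60 @ $10.35 + 90 @ $10.20 + 270 @ $12.45 + 85 @ $11.50 + 203 @ $9.10 = $7,725.30
Ending inventory: 113 @ $9.10 + 365 @ $11.45 = $5,207.55

COGS = $7,725.30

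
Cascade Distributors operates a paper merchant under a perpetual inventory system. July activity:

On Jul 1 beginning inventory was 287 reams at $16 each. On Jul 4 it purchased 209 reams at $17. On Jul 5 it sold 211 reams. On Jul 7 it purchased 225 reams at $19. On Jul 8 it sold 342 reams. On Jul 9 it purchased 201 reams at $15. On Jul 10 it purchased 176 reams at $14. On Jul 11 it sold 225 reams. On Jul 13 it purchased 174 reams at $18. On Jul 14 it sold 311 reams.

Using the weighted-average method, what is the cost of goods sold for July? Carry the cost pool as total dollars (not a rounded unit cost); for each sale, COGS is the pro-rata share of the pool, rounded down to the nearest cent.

COGS = $18,037.39

After Jul 1: 287 on hand, pool $4,592.00 (≈ $16.0000 each)
After Jul 4: 496 on hand, pool $8,145.00 (≈ $16.4214 each)
Jul 5, sell 211: 211/496 × $8,145.00 → $3,464.90
After Jul 7: 510 on hand, pool $8,955.10 (≈ $17.5590 each)
Jul 8, sell 342: 342/510 × $8,955.10 → $6,005.18
After Jul 9: 369 on hand, pool $5,964.92 (≈ $16.1651 each)
After Jul 10: 545 on hand, pool $8,428.92 (≈ $15.4659 each)
Jul 11, sell 225: 225/545 × $8,428.92 → $3,479.82
After Jul 13: 494 on hand, pool $8,081.10 (≈ $16.3585 each)
Jul 14, sell 311: 311/494 × $8,081.10 → $5,087.49
Total COGS = $3,464.90 + $6,005.18 + $3,479.82 + $5,087.49 = $18,037.39
Ending inventory (cost pool remaining) = $2,993.61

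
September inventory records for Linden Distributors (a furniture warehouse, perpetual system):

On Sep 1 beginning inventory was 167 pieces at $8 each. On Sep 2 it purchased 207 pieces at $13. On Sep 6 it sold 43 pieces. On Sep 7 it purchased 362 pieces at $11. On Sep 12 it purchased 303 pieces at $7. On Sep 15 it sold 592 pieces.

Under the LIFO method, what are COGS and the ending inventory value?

Sep 6, 43 sold [LIFO — newest first]: 43 @ $13 = $559
Sep 15, 592 sold [LIFO — newest first]: 303 @ $7 + 289 @ $11 = $5,300
Total COGS = $559 + $5,300 = $5,859
Ending inventory: 167 @ $8 + 164 @ $13 + 73 @ $11 = $4,271
Check: goods available $10,130 = COGS $5,859 + ending $4,271

COGS = $5,859; ending inventory = $4,271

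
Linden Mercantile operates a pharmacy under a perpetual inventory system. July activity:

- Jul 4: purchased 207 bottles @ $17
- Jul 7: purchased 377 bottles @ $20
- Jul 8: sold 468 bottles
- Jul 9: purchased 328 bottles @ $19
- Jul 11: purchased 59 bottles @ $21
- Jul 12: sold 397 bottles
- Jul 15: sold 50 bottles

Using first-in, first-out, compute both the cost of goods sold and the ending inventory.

Jul 8, 468 sold [FIFO — oldest first]: 207 @ $17 + 261 @ $20 = $8,739
Jul 12, 397 sold [FIFO — oldest first]: 116 @ $20 + 281 @ $19 = $7,659
Jul 15, 50 sold [FIFO — oldest first]: 47 @ $19 + 3 @ $21 = $956
Total COGS = $8,739 + $7,659 + $956 = $17,354
Ending inventory: 56 @ $21 = $1,176

COGS = $17,354; ending inventory = $1,176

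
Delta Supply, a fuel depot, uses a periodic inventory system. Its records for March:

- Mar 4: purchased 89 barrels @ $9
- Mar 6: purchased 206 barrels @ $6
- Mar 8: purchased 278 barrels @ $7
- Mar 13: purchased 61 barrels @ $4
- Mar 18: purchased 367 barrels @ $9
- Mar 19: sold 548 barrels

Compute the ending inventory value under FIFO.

Ending inventory = $3,722

Mar 19, 548 sold [FIFO — oldest first]: 89 @ $9 + 206 @ $6 + 253 @ $7 = $3,808
Ending inventory: 25 @ $7 + 61 @ $4 + 367 @ $9 = $3,722
Check: goods available $7,530 = COGS $3,808 + ending $3,722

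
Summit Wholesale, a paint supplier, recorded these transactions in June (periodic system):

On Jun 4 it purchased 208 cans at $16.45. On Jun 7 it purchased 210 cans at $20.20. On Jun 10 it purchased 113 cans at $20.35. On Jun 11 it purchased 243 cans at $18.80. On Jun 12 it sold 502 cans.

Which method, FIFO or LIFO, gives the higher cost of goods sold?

FIFO COGS: 208 @ $16.45 + 210 @ $20.20 + 84 @ $20.35 = $9,373.00
LIFO COGS: 243 @ $18.80 + 113 @ $20.35 + 146 @ $20.20 = $9,817.15

LIFO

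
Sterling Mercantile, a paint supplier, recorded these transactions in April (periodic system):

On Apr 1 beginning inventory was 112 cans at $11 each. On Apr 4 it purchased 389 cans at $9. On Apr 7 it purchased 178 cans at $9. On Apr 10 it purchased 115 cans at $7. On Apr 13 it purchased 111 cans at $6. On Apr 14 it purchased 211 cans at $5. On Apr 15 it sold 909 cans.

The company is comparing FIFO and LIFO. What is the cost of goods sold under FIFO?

FIFO COGS: 112 @ $11 + 389 @ $9 + 178 @ $9 + 115 @ $7 + 111 @ $6 + 4 @ $5 = $7,826
LIFO COGS: 211 @ $5 + 111 @ $6 + 115 @ $7 + 178 @ $9 + 294 @ $9 = $6,774

COGS = $7,826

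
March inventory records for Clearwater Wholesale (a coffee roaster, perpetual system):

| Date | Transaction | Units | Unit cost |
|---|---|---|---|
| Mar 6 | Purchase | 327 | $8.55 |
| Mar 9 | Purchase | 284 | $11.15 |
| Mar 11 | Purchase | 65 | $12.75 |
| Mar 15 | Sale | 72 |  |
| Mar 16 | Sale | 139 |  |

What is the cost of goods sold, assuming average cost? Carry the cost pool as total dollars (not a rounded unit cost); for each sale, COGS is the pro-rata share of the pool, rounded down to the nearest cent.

After Mar 6: 327 on hand, pool $2,795.85 (≈ $8.5500 each)
After Mar 9: 611 on hand, pool $5,962.45 (≈ $9.7585 each)
After Mar 11: 676 on hand, pool $6,791.20 (≈ $10.0462 each)
Mar 15, sell 72: 72/676 × $6,791.20 → $723.32
Mar 16, sell 139: 139/604 × $6,067.88 → $1,396.41
Total COGS = $723.32 + $1,396.41 = $2,119.73
Ending inventory (cost pool remaining) = $4,671.47
Check: goods available $6,791.20 = COGS $2,119.73 + ending $4,671.47

COGS = $2,119.73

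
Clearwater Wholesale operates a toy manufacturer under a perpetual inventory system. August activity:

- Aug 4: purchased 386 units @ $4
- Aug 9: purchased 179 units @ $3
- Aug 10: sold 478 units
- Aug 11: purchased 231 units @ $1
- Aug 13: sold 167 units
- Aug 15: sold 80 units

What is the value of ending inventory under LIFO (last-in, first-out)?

Ending inventory = $284

Aug 10, 478 sold [LIFO — newest first]: 179 @ $3 + 299 @ $4 = $1,733
Aug 13, 167 sold [LIFO — newest first]: 167 @ $1 = $167
Aug 15, 80 sold [LIFO — newest first]: 64 @ $1 + 16 @ $4 = $128
Total COGS = $1,733 + $167 + $128 = $2,028
Ending inventory: 71 @ $4 = $284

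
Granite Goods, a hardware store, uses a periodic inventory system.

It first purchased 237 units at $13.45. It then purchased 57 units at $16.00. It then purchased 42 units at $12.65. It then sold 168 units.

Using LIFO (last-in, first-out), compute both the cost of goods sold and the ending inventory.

Sale 1 (168) [LIFO — newest first]: 42 @ $12.65 + 57 @ $16.00 + 69 @ $13.45 = $2,371.35
Ending inventory: 168 @ $13.45 = $2,259.60

COGS = $2,371.35; ending inventory = $2,259.60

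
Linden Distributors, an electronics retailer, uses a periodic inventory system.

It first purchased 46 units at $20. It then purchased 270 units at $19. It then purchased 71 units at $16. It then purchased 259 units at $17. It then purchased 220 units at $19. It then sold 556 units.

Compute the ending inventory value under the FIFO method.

Ending inventory = $5,710

Sale 1 (556) [FIFO — oldest first]: 46 @ $20 + 270 @ $19 + 71 @ $16 + 169 @ $17 = $10,059
Ending inventory: 90 @ $17 + 220 @ $19 = $5,710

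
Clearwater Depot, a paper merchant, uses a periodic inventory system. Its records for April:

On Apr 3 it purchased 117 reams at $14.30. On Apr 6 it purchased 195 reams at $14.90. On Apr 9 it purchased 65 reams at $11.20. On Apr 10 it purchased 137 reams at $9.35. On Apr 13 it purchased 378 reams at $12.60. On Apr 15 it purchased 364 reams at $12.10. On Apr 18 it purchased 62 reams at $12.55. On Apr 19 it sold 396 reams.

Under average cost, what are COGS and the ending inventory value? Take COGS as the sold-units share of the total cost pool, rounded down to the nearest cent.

Apr 19, sell 396: 396/1318 × $16,532.85 → $4,967.38
Ending inventory (cost pool remaining) = $11,565.47

COGS = $4,967.38; ending inventory = $11,565.47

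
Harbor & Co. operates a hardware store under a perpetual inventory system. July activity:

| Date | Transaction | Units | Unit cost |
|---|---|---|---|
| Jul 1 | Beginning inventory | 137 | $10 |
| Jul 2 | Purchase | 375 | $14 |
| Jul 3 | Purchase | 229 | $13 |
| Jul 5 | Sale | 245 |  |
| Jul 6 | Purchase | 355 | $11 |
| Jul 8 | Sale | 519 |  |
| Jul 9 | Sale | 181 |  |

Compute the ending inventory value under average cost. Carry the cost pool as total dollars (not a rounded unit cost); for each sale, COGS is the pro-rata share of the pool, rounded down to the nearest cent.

Ending inventory = $1,832.75

After Jul 1: 137 on hand, pool $1,370.00 (≈ $10.0000 each)
After Jul 2: 512 on hand, pool $6,620.00 (≈ $12.9297 each)
After Jul 3: 741 on hand, pool $9,597.00 (≈ $12.9514 each)
Jul 5, sell 245: 245/741 × $9,597.00 → $3,173.09
After Jul 6: 851 on hand, pool $10,328.91 (≈ $12.1374 each)
Jul 8, sell 519: 519/851 × $10,328.91 → $6,299.29
Jul 9, sell 181: 181/332 × $4,029.62 → $2,196.87
Total COGS = $3,173.09 + $6,299.29 + $2,196.87 = $11,669.25
Ending inventory (cost pool remaining) = $1,832.75
Check: goods available $13,502.00 = COGS $11,669.25 + ending $1,832.75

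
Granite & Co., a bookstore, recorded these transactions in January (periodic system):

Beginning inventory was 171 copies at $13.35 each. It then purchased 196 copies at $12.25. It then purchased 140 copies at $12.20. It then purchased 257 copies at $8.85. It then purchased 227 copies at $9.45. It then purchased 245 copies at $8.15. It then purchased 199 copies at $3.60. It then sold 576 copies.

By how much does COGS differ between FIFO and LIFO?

FIFO COGS: 171 @ $13.35 + 196 @ $12.25 + 140 @ $12.20 + 69 @ $8.85 = $7,002.50
LIFO COGS: 199 @ $3.60 + 245 @ $8.15 + 132 @ $9.45 = $3,960.55
Difference = |$7,002.50 − $3,960.55| = $3,041.95

$3,041.95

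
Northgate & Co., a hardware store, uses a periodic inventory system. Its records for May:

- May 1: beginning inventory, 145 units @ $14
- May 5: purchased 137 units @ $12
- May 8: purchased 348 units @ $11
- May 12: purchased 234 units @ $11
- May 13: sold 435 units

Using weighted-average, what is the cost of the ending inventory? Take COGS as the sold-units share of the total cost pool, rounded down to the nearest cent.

May 13, sell 435: 435/864 × $10,076.00 → $5,072.98
Ending inventory (cost pool remaining) = $5,003.02

Ending inventory = $5,003.02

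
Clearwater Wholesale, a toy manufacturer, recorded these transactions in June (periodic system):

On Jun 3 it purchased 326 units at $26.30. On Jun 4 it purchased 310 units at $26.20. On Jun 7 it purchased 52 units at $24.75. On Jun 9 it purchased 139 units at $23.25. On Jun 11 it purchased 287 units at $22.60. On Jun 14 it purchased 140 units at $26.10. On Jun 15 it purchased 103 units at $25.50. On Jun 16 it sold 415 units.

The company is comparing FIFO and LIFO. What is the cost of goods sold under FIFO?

COGS = $10,905.60

FIFO COGS: 326 @ $26.30 + 89 @ $26.20 = $10,905.60
LIFO COGS: 103 @ $25.50 + 140 @ $26.10 + 172 @ $22.60 = $10,167.70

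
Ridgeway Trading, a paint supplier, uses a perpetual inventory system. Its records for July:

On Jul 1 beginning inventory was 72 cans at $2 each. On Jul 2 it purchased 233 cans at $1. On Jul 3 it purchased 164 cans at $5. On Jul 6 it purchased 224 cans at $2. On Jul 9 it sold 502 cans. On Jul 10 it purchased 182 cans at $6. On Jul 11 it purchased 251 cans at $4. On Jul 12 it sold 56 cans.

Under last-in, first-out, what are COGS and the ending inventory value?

COGS = $1,606; ending inventory = $2,135

Jul 9, 502 sold [LIFO — newest first]: 224 @ $2 + 164 @ $5 + 114 @ $1 = $1,382
Jul 12, 56 sold [LIFO — newest first]: 56 @ $4 = $224
Total COGS = $1,382 + $224 = $1,606
Ending inventory: 72 @ $2 + 119 @ $1 + 182 @ $6 + 195 @ $4 = $2,135
Check: goods available $3,741 = COGS $1,606 + ending $2,135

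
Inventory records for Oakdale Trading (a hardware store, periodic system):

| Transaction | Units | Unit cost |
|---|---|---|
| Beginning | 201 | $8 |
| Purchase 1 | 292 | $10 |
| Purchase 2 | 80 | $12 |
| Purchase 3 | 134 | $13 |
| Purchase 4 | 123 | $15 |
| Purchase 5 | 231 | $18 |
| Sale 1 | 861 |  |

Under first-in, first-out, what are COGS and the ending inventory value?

COGS = $9,633; ending inventory = $3,600

Sale 1 (861) [FIFO — oldest first]: 201 @ $8 + 292 @ $10 + 80 @ $12 + 134 @ $13 + 123 @ $15 + 31 @ $18 = $9,633
Ending inventory: 200 @ $18 = $3,600
Check: goods available $13,233 = COGS $9,633 + ending $3,600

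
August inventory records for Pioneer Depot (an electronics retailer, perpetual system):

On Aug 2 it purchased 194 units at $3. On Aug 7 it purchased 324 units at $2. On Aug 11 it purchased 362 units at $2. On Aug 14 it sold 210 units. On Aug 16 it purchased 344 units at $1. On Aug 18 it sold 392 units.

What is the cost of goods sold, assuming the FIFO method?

COGS = $1,398

Aug 14, 210 sold [FIFO — oldest first]: 194 @ $3 + 16 @ $2 = $614
Aug 18, 392 sold [FIFO — oldest first]: 308 @ $2 + 84 @ $2 = $784
Total COGS = $614 + $784 = $1,398
Ending inventory: 278 @ $2 + 344 @ $1 = $900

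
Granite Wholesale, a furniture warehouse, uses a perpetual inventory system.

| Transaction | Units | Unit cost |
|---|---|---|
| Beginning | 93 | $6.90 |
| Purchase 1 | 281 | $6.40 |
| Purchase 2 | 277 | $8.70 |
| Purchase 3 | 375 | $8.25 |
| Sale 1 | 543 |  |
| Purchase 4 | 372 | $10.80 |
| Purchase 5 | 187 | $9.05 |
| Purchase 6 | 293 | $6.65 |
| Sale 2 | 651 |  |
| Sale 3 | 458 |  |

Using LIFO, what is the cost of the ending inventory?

Ending inventory = $1,492.90

Sale 1 (543) [LIFO — newest first]: 375 @ $8.25 + 168 @ $8.70 = $4,555.35
Sale 2 (651) [LIFO — newest first]: 293 @ $6.65 + 187 @ $9.05 + 171 @ $10.80 = $5,487.60
Sale 3 (458) [LIFO — newest first]: 201 @ $10.80 + 109 @ $8.70 + 148 @ $6.40 = $4,066.30
Total COGS = $4,555.35 + $5,487.60 + $4,066.30 = $14,109.25
Ending inventory: 93 @ $6.90 + 133 @ $6.40 = $1,492.90
Check: goods available $15,602.15 = COGS $14,109.25 + ending $1,492.90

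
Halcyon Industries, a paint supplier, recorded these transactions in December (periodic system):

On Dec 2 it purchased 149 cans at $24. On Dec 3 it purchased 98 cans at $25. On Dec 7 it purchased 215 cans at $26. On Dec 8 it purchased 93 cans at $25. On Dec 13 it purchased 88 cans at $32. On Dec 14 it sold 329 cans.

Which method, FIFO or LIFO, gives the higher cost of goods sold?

LIFO

FIFO COGS: 149 @ $24 + 98 @ $25 + 82 @ $26 = $8,158
LIFO COGS: 88 @ $32 + 93 @ $25 + 148 @ $26 = $8,989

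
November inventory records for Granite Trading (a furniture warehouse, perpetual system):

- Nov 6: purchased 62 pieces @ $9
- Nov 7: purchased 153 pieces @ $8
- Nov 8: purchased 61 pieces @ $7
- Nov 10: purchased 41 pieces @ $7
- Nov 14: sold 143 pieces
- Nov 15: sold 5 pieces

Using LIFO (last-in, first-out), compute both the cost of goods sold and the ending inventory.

COGS = $1,082; ending inventory = $1,414

Nov 14, 143 sold [LIFO — newest first]: 41 @ $7 + 61 @ $7 + 41 @ $8 = $1,042
Nov 15, 5 sold [LIFO — newest first]: 5 @ $8 = $40
Total COGS = $1,042 + $40 = $1,082
Ending inventory: 62 @ $9 + 107 @ $8 = $1,414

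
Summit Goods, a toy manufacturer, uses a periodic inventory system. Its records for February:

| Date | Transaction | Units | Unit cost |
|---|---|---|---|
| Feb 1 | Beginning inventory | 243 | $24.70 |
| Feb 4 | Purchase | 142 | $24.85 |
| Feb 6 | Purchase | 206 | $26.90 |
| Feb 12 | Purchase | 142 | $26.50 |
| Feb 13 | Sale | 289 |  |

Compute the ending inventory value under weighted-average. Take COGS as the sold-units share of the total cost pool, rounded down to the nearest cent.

Feb 13, sell 289: 289/733 × $18,835.20 → $7,426.15
Ending inventory (cost pool remaining) = $11,409.05
Check: goods available $18,835.20 = COGS $7,426.15 + ending $11,409.05

Ending inventory = $11,409.05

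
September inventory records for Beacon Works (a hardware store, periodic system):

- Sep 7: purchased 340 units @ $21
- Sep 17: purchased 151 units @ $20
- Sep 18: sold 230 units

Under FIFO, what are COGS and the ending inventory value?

COGS = $4,830; ending inventory = $5,330

Sep 18, 230 sold [FIFO — oldest first]: 230 @ $21 = $4,830
Ending inventory: 110 @ $21 + 151 @ $20 = $5,330
Check: goods available $10,160 = COGS $4,830 + ending $5,330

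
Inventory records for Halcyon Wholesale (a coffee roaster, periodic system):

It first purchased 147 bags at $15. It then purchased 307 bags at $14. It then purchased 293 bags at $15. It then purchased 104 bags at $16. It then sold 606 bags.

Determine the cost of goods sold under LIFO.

Sale 1 (606) [LIFO — newest first]: 104 @ $16 + 293 @ $15 + 209 @ $14 = $8,985
Ending inventory: 147 @ $15 + 98 @ $14 = $3,577
Check: goods available $12,562 = COGS $8,985 + ending $3,577

COGS = $8,985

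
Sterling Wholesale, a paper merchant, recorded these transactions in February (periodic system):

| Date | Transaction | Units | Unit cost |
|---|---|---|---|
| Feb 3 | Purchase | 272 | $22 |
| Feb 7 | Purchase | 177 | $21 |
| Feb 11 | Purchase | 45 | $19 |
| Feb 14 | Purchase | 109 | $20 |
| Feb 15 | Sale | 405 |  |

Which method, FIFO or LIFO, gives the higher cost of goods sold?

FIFO COGS: 272 @ $22 + 133 @ $21 = $8,777
LIFO COGS: 109 @ $20 + 45 @ $19 + 177 @ $21 + 74 @ $22 = $8,380

FIFO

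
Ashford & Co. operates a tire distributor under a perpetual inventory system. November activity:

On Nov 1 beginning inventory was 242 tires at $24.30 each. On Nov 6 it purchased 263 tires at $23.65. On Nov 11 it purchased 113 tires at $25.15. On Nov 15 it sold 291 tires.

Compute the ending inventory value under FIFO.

Ending inventory = $7,903.05

Nov 15, 291 sold [FIFO — oldest first]: 242 @ $24.30 + 49 @ $23.65 = $7,039.45
Ending inventory: 214 @ $23.65 + 113 @ $25.15 = $7,903.05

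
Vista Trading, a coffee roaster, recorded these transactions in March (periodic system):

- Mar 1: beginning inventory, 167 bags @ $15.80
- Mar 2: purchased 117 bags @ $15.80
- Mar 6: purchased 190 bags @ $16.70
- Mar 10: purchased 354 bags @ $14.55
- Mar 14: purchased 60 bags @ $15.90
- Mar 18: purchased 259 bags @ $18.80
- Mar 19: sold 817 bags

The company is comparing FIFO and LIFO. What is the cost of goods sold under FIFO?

COGS = $12,650.85

FIFO COGS: 167 @ $15.80 + 117 @ $15.80 + 190 @ $16.70 + 343 @ $14.55 = $12,650.85
LIFO COGS: 259 @ $18.80 + 60 @ $15.90 + 354 @ $14.55 + 144 @ $16.70 = $13,378.70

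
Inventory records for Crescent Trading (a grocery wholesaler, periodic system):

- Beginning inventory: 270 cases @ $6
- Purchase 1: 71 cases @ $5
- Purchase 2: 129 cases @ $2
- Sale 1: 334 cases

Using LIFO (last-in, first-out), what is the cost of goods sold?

Sale 1 (334) [LIFO — newest first]: 129 @ $2 + 71 @ $5 + 134 @ $6 = $1,417
Ending inventory: 136 @ $6 = $816
Check: goods available $2,233 = COGS $1,417 + ending $816

COGS = $1,417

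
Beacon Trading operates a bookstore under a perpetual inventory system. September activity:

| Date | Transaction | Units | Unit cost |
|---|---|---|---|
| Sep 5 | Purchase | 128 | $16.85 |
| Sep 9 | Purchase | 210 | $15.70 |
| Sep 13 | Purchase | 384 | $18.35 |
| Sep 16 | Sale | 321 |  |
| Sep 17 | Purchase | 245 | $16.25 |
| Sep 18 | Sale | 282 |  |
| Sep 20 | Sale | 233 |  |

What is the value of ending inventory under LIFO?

Sep 16, 321 sold [LIFO — newest first]: 321 @ $18.35 = $5,890.35
Sep 18, 282 sold [LIFO — newest first]: 245 @ $16.25 + 37 @ $18.35 = $4,660.20
Sep 20, 233 sold [LIFO — newest first]: 26 @ $18.35 + 207 @ $15.70 = $3,727.00
Total COGS = $5,890.35 + $4,660.20 + $3,727.00 = $14,277.55
Ending inventory: 128 @ $16.85 + 3 @ $15.70 = $2,203.90
Check: goods available $16,481.45 = COGS $14,277.55 + ending $2,203.90

Ending inventory = $2,203.90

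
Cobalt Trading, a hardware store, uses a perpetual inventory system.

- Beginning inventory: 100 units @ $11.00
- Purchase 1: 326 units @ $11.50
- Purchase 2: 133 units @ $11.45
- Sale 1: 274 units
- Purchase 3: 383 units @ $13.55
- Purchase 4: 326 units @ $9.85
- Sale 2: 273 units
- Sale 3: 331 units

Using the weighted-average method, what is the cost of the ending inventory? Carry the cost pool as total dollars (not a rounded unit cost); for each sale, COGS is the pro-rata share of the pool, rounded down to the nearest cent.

Ending inventory = $4,570.69

After Beginning: 100 on hand, pool $1,100.00 (≈ $11.0000 each)
After Purchase 1: 426 on hand, pool $4,849.00 (≈ $11.3826 each)
After Purchase 2: 559 on hand, pool $6,371.85 (≈ $11.3987 each)
Sale 1, sell 274: 274/559 × $6,371.85 → $3,123.23
After Purchase 3: 668 on hand, pool $8,438.27 (≈ $12.6321 each)
After Purchase 4: 994 on hand, pool $11,649.37 (≈ $11.7197 each)
Sale 2, sell 273: 273/994 × $11,649.37 → $3,199.47
Sale 3, sell 331: 331/721 × $8,449.90 → $3,879.21
Total COGS = $3,123.23 + $3,199.47 + $3,879.21 = $10,201.91
Ending inventory (cost pool remaining) = $4,570.69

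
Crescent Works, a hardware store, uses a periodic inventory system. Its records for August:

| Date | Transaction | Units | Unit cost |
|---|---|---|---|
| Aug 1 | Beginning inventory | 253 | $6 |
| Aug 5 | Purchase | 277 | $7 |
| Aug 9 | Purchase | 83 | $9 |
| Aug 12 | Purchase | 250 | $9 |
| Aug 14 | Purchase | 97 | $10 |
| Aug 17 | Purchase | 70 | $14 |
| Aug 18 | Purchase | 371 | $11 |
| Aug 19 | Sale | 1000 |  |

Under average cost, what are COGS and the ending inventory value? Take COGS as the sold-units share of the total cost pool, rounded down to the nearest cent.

Aug 19, sell 1000: 1000/1401 × $12,485.00 → $8,911.49
Ending inventory (cost pool remaining) = $3,573.51

COGS = $8,911.49; ending inventory = $3,573.51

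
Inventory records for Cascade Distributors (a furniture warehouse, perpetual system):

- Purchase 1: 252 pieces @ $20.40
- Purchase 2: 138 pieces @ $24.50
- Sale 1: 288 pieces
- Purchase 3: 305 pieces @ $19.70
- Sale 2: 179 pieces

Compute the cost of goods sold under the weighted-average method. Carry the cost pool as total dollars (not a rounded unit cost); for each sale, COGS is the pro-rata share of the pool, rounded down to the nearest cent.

COGS = $9,915.80

After Purchase 1: 252 on hand, pool $5,140.80 (≈ $20.4000 each)
After Purchase 2: 390 on hand, pool $8,521.80 (≈ $21.8508 each)
Sale 1, sell 288: 288/390 × $8,521.80 → $6,293.02
After Purchase 3: 407 on hand, pool $8,237.28 (≈ $20.2390 each)
Sale 2, sell 179: 179/407 × $8,237.28 → $3,622.78
Total COGS = $6,293.02 + $3,622.78 = $9,915.80
Ending inventory (cost pool remaining) = $4,614.50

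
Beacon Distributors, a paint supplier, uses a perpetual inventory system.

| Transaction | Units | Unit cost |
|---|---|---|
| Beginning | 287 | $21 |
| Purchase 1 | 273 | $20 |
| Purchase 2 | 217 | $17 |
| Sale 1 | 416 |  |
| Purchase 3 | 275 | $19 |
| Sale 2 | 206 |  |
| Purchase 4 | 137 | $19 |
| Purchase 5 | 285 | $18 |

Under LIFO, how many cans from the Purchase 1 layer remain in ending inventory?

74

Sale 1 (416) [LIFO — newest first]: 217 @ $17 + 199 @ $20 = $7,669
Sale 2 (206) [LIFO — newest first]: 206 @ $19 = $3,914
Total COGS = $7,669 + $3,914 = $11,583
Ending inventory: 287 @ $21 + 74 @ $20 + 69 @ $19 + 137 @ $19 + 285 @ $18 = $16,551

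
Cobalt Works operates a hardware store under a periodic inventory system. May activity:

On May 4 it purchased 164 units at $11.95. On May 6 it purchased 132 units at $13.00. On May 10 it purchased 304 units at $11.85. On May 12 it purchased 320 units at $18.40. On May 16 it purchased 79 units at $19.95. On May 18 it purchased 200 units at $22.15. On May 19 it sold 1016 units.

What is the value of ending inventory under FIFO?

Ending inventory = $4,053.45

May 19, 1016 sold [FIFO — oldest first]: 164 @ $11.95 + 132 @ $13.00 + 304 @ $11.85 + 320 @ $18.40 + 79 @ $19.95 + 17 @ $22.15 = $15,118.80
Ending inventory: 183 @ $22.15 = $4,053.45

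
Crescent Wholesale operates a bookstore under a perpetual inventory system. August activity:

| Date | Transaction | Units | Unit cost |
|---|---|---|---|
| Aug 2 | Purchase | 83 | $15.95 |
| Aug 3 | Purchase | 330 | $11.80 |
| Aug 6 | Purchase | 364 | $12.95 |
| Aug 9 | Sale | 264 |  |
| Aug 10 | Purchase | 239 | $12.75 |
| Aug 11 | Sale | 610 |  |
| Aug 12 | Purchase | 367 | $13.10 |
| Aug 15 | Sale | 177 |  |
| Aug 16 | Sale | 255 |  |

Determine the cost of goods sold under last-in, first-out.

Aug 9, 264 sold [LIFO — newest first]: 264 @ $12.95 = $3,418.80
Aug 11, 610 sold [LIFO — newest first]: 239 @ $12.75 + 100 @ $12.95 + 271 @ $11.80 = $7,540.05
Aug 15, 177 sold [LIFO — newest first]: 177 @ $13.10 = $2,318.70
Aug 16, 255 sold [LIFO — newest first]: 190 @ $13.10 + 59 @ $11.80 + 6 @ $15.95 = $3,280.90
Total COGS = $3,418.80 + $7,540.05 + $2,318.70 + $3,280.90 = $16,558.45
Ending inventory: 77 @ $15.95 = $1,228.15

COGS = $16,558.45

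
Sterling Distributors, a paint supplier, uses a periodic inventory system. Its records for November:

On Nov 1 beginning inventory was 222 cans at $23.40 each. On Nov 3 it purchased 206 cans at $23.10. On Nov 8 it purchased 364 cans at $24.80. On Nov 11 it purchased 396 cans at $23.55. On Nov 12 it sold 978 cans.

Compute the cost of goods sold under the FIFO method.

COGS = $23,360.90

Nov 12, 978 sold [FIFO — oldest first]: 222 @ $23.40 + 206 @ $23.10 + 364 @ $24.80 + 186 @ $23.55 = $23,360.90
Ending inventory: 210 @ $23.55 = $4,945.50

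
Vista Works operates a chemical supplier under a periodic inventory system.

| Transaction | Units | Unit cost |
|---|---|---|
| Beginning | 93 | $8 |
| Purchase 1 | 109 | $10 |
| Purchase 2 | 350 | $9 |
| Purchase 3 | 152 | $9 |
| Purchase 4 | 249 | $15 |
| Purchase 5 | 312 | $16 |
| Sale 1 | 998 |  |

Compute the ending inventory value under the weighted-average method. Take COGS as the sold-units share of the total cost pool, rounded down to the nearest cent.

Ending inventory = $3,182.69

Sale 1, sell 998: 998/1265 × $15,079.00 → $11,896.31
Ending inventory (cost pool remaining) = $3,182.69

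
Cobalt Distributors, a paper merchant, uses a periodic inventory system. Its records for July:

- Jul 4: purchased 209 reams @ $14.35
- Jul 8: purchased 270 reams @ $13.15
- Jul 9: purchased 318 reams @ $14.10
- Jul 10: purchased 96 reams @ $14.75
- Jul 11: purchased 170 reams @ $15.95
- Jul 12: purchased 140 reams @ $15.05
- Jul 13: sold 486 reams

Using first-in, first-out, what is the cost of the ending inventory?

Ending inventory = $10,619.60

Jul 13, 486 sold [FIFO — oldest first]: 209 @ $14.35 + 270 @ $13.15 + 7 @ $14.10 = $6,648.35
Ending inventory: 311 @ $14.10 + 96 @ $14.75 + 170 @ $15.95 + 140 @ $15.05 = $10,619.60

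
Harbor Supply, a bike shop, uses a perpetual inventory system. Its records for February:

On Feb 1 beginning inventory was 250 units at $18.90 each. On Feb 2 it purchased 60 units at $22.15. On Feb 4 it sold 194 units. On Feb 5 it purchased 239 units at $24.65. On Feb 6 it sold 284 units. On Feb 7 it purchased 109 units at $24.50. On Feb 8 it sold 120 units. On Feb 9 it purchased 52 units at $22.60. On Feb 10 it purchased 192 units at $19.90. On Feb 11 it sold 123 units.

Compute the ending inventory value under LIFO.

Feb 4, 194 sold [LIFO — newest first]: 60 @ $22.15 + 134 @ $18.90 = $3,861.60
Feb 6, 284 sold [LIFO — newest first]: 239 @ $24.65 + 45 @ $18.90 = $6,741.85
Feb 8, 120 sold [LIFO — newest first]: 109 @ $24.50 + 11 @ $18.90 = $2,878.40
Feb 11, 123 sold [LIFO — newest first]: 123 @ $19.90 = $2,447.70
Total COGS = $3,861.60 + $6,741.85 + $2,878.40 + $2,447.70 = $15,929.55
Ending inventory: 60 @ $18.90 + 52 @ $22.60 + 69 @ $19.90 = $3,682.30
Check: goods available $19,611.85 = COGS $15,929.55 + ending $3,682.30

Ending inventory = $3,682.30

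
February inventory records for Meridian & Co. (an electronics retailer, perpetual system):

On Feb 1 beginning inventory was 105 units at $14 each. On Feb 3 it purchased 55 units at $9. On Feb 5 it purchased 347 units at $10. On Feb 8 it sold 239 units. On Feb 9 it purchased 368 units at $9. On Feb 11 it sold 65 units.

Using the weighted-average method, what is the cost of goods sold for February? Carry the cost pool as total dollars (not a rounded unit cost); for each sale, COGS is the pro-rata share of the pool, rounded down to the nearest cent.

COGS = $3,194.16

After Feb 1: 105 on hand, pool $1,470.00 (≈ $14.0000 each)
After Feb 3: 160 on hand, pool $1,965.00 (≈ $12.2812 each)
After Feb 5: 507 on hand, pool $5,435.00 (≈ $10.7199 each)
Feb 8, sell 239: 239/507 × $5,435.00 → $2,562.06
After Feb 9: 636 on hand, pool $6,184.94 (≈ $9.7247 each)
Feb 11, sell 65: 65/636 × $6,184.94 → $632.10
Total COGS = $2,562.06 + $632.10 = $3,194.16
Ending inventory (cost pool remaining) = $5,552.84
Check: goods available $8,747.00 = COGS $3,194.16 + ending $5,552.84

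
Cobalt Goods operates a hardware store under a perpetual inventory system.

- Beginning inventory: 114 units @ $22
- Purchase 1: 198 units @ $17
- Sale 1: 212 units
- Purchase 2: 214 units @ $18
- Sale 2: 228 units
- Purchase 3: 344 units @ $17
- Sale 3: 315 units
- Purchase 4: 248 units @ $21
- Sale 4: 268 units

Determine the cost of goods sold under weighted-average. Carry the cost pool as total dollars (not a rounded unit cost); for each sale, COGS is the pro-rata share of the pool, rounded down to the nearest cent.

COGS = $18,899.77

After Beginning: 114 on hand, pool $2,508.00 (≈ $22.0000 each)
After Purchase 1: 312 on hand, pool $5,874.00 (≈ $18.8269 each)
Sale 1, sell 212: 212/312 × $5,874.00 → $3,991.30
After Purchase 2: 314 on hand, pool $5,734.70 (≈ $18.2634 each)
Sale 2, sell 228: 228/314 × $5,734.70 → $4,164.04
After Purchase 3: 430 on hand, pool $7,418.66 (≈ $17.2527 each)
Sale 3, sell 315: 315/430 × $7,418.66 → $5,434.59
After Purchase 4: 363 on hand, pool $7,192.07 (≈ $19.8129 each)
Sale 4, sell 268: 268/363 × $7,192.07 → $5,309.84
Total COGS = $3,991.30 + $4,164.04 + $5,434.59 + $5,309.84 = $18,899.77
Ending inventory (cost pool remaining) = $1,882.23
Check: goods available $20,782.00 = COGS $18,899.77 + ending $1,882.23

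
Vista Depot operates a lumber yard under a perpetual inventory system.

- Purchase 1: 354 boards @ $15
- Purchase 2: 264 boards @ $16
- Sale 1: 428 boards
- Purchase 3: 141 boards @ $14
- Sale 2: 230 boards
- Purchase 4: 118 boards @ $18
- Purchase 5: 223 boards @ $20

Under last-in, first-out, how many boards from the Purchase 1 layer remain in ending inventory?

101

Sale 1 (428) [LIFO — newest first]: 264 @ $16 + 164 @ $15 = $6,684
Sale 2 (230) [LIFO — newest first]: 141 @ $14 + 89 @ $15 = $3,309
Total COGS = $6,684 + $3,309 = $9,993
Ending inventory: 101 @ $15 + 118 @ $18 + 223 @ $20 = $8,099
Check: goods available $18,092 = COGS $9,993 + ending $8,099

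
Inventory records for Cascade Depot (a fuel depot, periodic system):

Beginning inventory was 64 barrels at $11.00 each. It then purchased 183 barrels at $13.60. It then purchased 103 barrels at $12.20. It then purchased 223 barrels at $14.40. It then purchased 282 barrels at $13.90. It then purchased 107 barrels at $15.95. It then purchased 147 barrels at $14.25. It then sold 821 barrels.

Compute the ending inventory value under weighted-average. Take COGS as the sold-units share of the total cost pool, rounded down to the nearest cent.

Ending inventory = $3,994.56

Sale 1, sell 821: 821/1109 × $15,381.80 → $11,387.24
Ending inventory (cost pool remaining) = $3,994.56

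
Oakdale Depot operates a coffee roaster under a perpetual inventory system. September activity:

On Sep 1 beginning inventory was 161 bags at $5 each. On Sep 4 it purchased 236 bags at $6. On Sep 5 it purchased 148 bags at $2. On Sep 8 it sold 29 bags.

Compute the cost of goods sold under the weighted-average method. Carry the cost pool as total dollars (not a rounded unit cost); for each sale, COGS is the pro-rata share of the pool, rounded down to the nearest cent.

After Sep 1: 161 on hand, pool $805.00 (≈ $5.0000 each)
After Sep 4: 397 on hand, pool $2,221.00 (≈ $5.5945 each)
After Sep 5: 545 on hand, pool $2,517.00 (≈ $4.6183 each)
Sep 8, sell 29: 29/545 × $2,517.00 → $133.93
Ending inventory (cost pool remaining) = $2,383.07

COGS = $133.93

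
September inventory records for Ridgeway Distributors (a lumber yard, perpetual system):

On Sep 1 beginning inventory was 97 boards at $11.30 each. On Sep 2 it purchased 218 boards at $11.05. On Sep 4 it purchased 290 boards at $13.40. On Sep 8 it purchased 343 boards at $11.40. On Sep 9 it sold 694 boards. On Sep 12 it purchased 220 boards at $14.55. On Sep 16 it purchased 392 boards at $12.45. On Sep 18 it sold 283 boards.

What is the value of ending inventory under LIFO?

Sep 9, 694 sold [LIFO — newest first]: 343 @ $11.40 + 290 @ $13.40 + 61 @ $11.05 = $8,470.25
Sep 18, 283 sold [LIFO — newest first]: 283 @ $12.45 = $3,523.35
Total COGS = $8,470.25 + $3,523.35 = $11,993.60
Ending inventory: 97 @ $11.30 + 157 @ $11.05 + 220 @ $14.55 + 109 @ $12.45 = $7,389.00

Ending inventory = $7,389.00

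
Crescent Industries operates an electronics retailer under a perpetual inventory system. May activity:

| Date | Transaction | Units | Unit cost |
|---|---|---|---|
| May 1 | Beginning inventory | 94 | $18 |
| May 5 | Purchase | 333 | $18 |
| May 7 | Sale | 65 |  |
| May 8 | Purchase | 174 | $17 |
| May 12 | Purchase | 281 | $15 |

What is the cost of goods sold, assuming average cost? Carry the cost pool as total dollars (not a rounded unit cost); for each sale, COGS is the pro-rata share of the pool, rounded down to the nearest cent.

After May 1: 94 on hand, pool $1,692.00 (≈ $18.0000 each)
After May 5: 427 on hand, pool $7,686.00 (≈ $18.0000 each)
May 7, sell 65: 65/427 × $7,686.00 → $1,170.00
After May 8: 536 on hand, pool $9,474.00 (≈ $17.6754 each)
After May 12: 817 on hand, pool $13,689.00 (≈ $16.7552 each)
Ending inventory (cost pool remaining) = $13,689.00

COGS = $1,170.00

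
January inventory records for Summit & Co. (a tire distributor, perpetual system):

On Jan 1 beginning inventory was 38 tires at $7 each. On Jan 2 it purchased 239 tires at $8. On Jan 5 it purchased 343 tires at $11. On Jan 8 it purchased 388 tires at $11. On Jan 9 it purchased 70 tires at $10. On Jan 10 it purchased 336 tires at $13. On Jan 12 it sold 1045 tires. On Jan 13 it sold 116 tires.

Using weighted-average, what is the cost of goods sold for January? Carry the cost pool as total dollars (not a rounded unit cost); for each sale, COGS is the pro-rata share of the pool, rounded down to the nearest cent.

After Jan 1: 38 on hand, pool $266.00 (≈ $7.0000 each)
After Jan 2: 277 on hand, pool $2,178.00 (≈ $7.8628 each)
After Jan 5: 620 on hand, pool $5,951.00 (≈ $9.5984 each)
After Jan 8: 1008 on hand, pool $10,219.00 (≈ $10.1379 each)
After Jan 9: 1078 on hand, pool $10,919.00 (≈ $10.1289 each)
After Jan 10: 1414 on hand, pool $15,287.00 (≈ $10.8112 each)
Jan 12, sell 1045: 1045/1414 × $15,287.00 → $11,297.67
Jan 13, sell 116: 116/369 × $3,989.33 → $1,254.09
Total COGS = $11,297.67 + $1,254.09 = $12,551.76
Ending inventory (cost pool remaining) = $2,735.24

COGS = $12,551.76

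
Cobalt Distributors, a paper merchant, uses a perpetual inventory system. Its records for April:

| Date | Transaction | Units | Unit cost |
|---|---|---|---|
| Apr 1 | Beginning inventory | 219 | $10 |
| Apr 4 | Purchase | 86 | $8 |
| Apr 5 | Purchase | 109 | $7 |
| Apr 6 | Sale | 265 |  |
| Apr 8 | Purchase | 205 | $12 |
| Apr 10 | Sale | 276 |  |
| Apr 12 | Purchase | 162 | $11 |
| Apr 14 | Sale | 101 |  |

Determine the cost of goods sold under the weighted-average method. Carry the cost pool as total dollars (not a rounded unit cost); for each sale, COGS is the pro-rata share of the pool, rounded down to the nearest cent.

After Apr 1: 219 on hand, pool $2,190.00 (≈ $10.0000 each)
After Apr 4: 305 on hand, pool $2,878.00 (≈ $9.4361 each)
After Apr 5: 414 on hand, pool $3,641.00 (≈ $8.7947 each)
Apr 6, sell 265: 265/414 × $3,641.00 → $2,330.59
After Apr 8: 354 on hand, pool $3,770.41 (≈ $10.6509 each)
Apr 10, sell 276: 276/354 × $3,770.41 → $2,939.64
After Apr 12: 240 on hand, pool $2,612.77 (≈ $10.8865 each)
Apr 14, sell 101: 101/240 × $2,612.77 → $1,099.54
Total COGS = $2,330.59 + $2,939.64 + $1,099.54 = $6,369.77
Ending inventory (cost pool remaining) = $1,513.23
Check: goods available $7,883.00 = COGS $6,369.77 + ending $1,513.23

COGS = $6,369.77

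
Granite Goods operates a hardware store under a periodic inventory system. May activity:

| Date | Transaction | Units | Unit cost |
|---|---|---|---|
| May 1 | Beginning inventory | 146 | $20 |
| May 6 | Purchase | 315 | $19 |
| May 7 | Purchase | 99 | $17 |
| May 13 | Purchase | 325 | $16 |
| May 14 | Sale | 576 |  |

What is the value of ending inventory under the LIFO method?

Ending inventory = $6,017

May 14, 576 sold [LIFO — newest first]: 325 @ $16 + 99 @ $17 + 152 @ $19 = $9,771
Ending inventory: 146 @ $20 + 163 @ $19 = $6,017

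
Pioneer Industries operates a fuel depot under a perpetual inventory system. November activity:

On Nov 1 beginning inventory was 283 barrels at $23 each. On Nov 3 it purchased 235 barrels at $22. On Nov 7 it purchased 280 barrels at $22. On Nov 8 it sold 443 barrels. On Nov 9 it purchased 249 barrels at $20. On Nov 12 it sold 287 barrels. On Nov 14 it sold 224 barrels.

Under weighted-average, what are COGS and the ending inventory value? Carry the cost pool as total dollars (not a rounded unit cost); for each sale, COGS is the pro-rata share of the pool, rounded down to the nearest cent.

After Nov 1: 283 on hand, pool $6,509.00 (≈ $23.0000 each)
After Nov 3: 518 on hand, pool $11,679.00 (≈ $22.5463 each)
After Nov 7: 798 on hand, pool $17,839.00 (≈ $22.3546 each)
Nov 8, sell 443: 443/798 × $17,839.00 → $9,903.10
After Nov 9: 604 on hand, pool $12,915.90 (≈ $21.3839 each)
Nov 12, sell 287: 287/604 × $12,915.90 → $6,137.19
Nov 14, sell 224: 224/317 × $6,778.71 → $4,790.00
Total COGS = $9,903.10 + $6,137.19 + $4,790.00 = $20,830.29
Ending inventory (cost pool remaining) = $1,988.71

COGS = $20,830.29; ending inventory = $1,988.71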